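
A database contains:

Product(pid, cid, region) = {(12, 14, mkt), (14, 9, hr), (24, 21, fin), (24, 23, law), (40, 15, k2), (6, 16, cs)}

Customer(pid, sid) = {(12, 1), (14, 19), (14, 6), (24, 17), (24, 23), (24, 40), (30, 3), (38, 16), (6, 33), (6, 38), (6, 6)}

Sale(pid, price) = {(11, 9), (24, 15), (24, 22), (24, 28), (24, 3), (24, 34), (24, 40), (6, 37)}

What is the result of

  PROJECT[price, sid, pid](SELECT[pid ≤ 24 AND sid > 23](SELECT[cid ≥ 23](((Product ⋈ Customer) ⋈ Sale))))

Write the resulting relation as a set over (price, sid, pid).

Natural join on pid: {(12, 14, mkt, 1), (14, 9, hr, 19), (14, 9, hr, 6), (24, 21, fin, 17), (24, 21, fin, 23), (24, 21, fin, 40), (24, 23, law, 17), (24, 23, law, 23), (24, 23, law, 40), (6, 16, cs, 33), (6, 16, cs, 38), (6, 16, cs, 6)}
Natural join on pid: {(24, 21, fin, 17, 15), (24, 21, fin, 17, 22), (24, 21, fin, 17, 28), (24, 21, fin, 17, 3), (24, 21, fin, 17, 34), (24, 21, fin, 17, 40), (24, 21, fin, 23, 15), (24, 21, fin, 23, 22), (24, 21, fin, 23, 28), (24, 21, fin, 23, 3), (24, 21, fin, 23, 34), (24, 21, fin, 23, 40), (24, 21, fin, 40, 15), (24, 21, fin, 40, 22), (24, 21, fin, 40, 28), (24, 21, fin, 40, 3), (24, 21, fin, 40, 34), (24, 21, fin, 40, 40), (24, 23, law, 17, 15), (24, 23, law, 17, 22), (24, 23, law, 17, 28), (24, 23, law, 17, 3), (24, 23, law, 17, 34), (24, 23, law, 17, 40), (24, 23, law, 23, 15), (24, 23, law, 23, 22), (24, 23, law, 23, 28), (24, 23, law, 23, 3), (24, 23, law, 23, 34), (24, 23, law, 23, 40), (24, 23, law, 40, 15), (24, 23, law, 40, 22), (24, 23, law, 40, 28), (24, 23, law, 40, 3), (24, 23, law, 40, 34), (24, 23, law, 40, 40), (6, 16, cs, 33, 37), (6, 16, cs, 38, 37), (6, 16, cs, 6, 37)}
Apply σ_{cid ≥ 23}; surviving tuples: {(24, 23, law, 17, 15), (24, 23, law, 17, 22), (24, 23, law, 17, 28), (24, 23, law, 17, 3), (24, 23, law, 17, 34), (24, 23, law, 17, 40), (24, 23, law, 23, 15), (24, 23, law, 23, 22), (24, 23, law, 23, 28), (24, 23, law, 23, 3), (24, 23, law, 23, 34), (24, 23, law, 23, 40), (24, 23, law, 40, 15), (24, 23, law, 40, 22), (24, 23, law, 40, 28), (24, 23, law, 40, 3), (24, 23, law, 40, 34), (24, 23, law, 40, 40)}
Apply σ_{pid ≤ 24 AND sid > 23}; surviving tuples: {(24, 23, law, 40, 15), (24, 23, law, 40, 22), (24, 23, law, 40, 28), (24, 23, law, 40, 3), (24, 23, law, 40, 34), (24, 23, law, 40, 40)}
Projecting to price, sid, pid: {(15, 40, 24), (22, 40, 24), (28, 40, 24), (3, 40, 24), (34, 40, 24), (40, 40, 24)}

{(15, 40, 24), (22, 40, 24), (28, 40, 24), (3, 40, 24), (34, 40, 24), (40, 40, 24)}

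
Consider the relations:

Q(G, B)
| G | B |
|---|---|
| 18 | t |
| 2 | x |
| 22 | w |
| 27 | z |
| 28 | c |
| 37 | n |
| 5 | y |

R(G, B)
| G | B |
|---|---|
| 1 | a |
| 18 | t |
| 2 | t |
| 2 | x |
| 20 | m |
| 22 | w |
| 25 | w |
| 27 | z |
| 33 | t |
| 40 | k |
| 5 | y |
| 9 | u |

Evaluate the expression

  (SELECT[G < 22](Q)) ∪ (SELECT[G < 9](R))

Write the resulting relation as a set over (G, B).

Filtering on G < 22 leaves {(18, t), (2, x), (5, y)}.
Filtering on G < 9 leaves {(1, a), (2, t), (2, x), (5, y)}.
Union: {(18, t), (2, x), (5, y)} with {(1, a), (2, t), (2, x), (5, y)} → {(1, a), (18, t), (2, t), (2, x), (5, y)}

{(1, a), (18, t), (2, t), (2, x), (5, y)}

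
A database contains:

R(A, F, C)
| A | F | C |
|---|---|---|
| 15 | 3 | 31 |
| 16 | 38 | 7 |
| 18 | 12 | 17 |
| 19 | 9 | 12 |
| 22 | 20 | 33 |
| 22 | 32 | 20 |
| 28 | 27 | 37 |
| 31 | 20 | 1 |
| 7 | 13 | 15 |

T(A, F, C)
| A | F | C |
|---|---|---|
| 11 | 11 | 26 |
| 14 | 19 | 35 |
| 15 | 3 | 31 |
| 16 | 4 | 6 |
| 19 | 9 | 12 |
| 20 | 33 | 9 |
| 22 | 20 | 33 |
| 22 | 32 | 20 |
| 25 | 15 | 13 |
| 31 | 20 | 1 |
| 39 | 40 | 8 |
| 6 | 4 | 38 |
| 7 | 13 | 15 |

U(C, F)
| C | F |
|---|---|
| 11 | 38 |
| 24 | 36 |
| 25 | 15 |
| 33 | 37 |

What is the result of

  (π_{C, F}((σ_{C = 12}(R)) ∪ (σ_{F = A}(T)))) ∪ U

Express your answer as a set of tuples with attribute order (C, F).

{(11, 38), (12, 9), (24, 36), (25, 15), (26, 11), (33, 37)}

Filtering on C = 12 leaves {(19, 9, 12)}.
Filtering on F = A leaves {(11, 11, 26)}.
Union: {(19, 9, 12)} with {(11, 11, 26)} → {(11, 11, 26), (19, 9, 12)}
Keep only column(s) C, F: {(12, 9), (26, 11)}
Union: {(12, 9), (26, 11)} with {(11, 38), (24, 36), (25, 15), (33, 37)} → {(11, 38), (12, 9), (24, 36), (25, 15), (26, 11), (33, 37)}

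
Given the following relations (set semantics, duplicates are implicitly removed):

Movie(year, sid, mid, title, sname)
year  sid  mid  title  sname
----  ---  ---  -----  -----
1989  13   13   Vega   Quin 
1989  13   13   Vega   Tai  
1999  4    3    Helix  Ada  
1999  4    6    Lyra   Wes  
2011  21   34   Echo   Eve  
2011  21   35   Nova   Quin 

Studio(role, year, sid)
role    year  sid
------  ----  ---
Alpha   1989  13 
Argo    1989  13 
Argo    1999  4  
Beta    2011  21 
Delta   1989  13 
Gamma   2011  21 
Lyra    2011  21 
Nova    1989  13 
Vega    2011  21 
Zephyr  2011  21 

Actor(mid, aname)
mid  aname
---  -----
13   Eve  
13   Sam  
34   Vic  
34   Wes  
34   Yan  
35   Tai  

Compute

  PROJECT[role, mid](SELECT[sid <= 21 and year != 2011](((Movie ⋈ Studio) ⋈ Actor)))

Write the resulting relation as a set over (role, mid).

Movie ⋈ Studio (natural join on year, sid): {(1989, 13, 13, Vega, Quin, Alpha), (1989, 13, 13, Vega, Quin, Argo), (1989, 13, 13, Vega, Quin, Delta), (1989, 13, 13, Vega, Quin, Nova), (1989, 13, 13, Vega, Tai, Alpha), (1989, 13, 13, Vega, Tai, Argo), (1989, 13, 13, Vega, Tai, Delta), (1989, 13, 13, Vega, Tai, Nova), (1999, 4, 3, Helix, Ada, Argo), (1999, 4, 6, Lyra, Wes, Argo), (2011, 21, 34, Echo, Eve, Beta), (2011, 21, 34, Echo, Eve, Gamma), (2011, 21, 34, Echo, Eve, Lyra), (2011, 21, 34, Echo, Eve, Vega), (2011, 21, 34, Echo, Eve, Zephyr), (2011, 21, 35, Nova, Quin, Beta), (2011, 21, 35, Nova, Quin, Gamma), (2011, 21, 35, Nova, Quin, Lyra), (2011, 21, 35, Nova, Quin, Vega), (2011, 21, 35, Nova, Quin, Zephyr)}
(Movie ⋈ Studio) ⋈ Actor (natural join on mid): {(1989, 13, 13, Vega, Quin, Alpha, Eve), (1989, 13, 13, Vega, Quin, Alpha, Sam), (1989, 13, 13, Vega, Quin, Argo, Eve), (1989, 13, 13, Vega, Quin, Argo, Sam), (1989, 13, 13, Vega, Quin, Delta, Eve), (1989, 13, 13, Vega, Quin, Delta, Sam), (1989, 13, 13, Vega, Quin, Nova, Eve), (1989, 13, 13, Vega, Quin, Nova, Sam), (1989, 13, 13, Vega, Tai, Alpha, Eve), (1989, 13, 13, Vega, Tai, Alpha, Sam), (1989, 13, 13, Vega, Tai, Argo, Eve), (1989, 13, 13, Vega, Tai, Argo, Sam), (1989, 13, 13, Vega, Tai, Delta, Eve), (1989, 13, 13, Vega, Tai, Delta, Sam), (1989, 13, 13, Vega, Tai, Nova, Eve), (1989, 13, 13, Vega, Tai, Nova, Sam), (2011, 21, 34, Echo, Eve, Beta, Vic), (2011, 21, 34, Echo, Eve, Beta, Wes), (2011, 21, 34, Echo, Eve, Beta, Yan), (2011, 21, 34, Echo, Eve, Gamma, Vic), (2011, 21, 34, Echo, Eve, Gamma, Wes), (2011, 21, 34, Echo, Eve, Gamma, Yan), (2011, 21, 34, Echo, Eve, Lyra, Vic), (2011, 21, 34, Echo, Eve, Lyra, Wes), (2011, 21, 34, Echo, Eve, Lyra, Yan), (2011, 21, 34, Echo, Eve, Vega, Vic), (2011, 21, 34, Echo, Eve, Vega, Wes), (2011, 21, 34, Echo, Eve, Vega, Yan), (2011, 21, 34, Echo, Eve, Zephyr, Vic), (2011, 21, 34, Echo, Eve, Zephyr, Wes), (2011, 21, 34, Echo, Eve, Zephyr, Yan), (2011, 21, 35, Nova, Quin, Beta, Tai), (2011, 21, 35, Nova, Quin, Gamma, Tai), (2011, 21, 35, Nova, Quin, Lyra, Tai), (2011, 21, 35, Nova, Quin, Vega, Tai), (2011, 21, 35, Nova, Quin, Zephyr, Tai)}
σ[sid <= 21 and year != 2011]: keep tuples satisfying sid <= 21 and year != 2011 → {(1989, 13, 13, Vega, Quin, Alpha, Eve), (1989, 13, 13, Vega, Quin, Alpha, Sam), (1989, 13, 13, Vega, Quin, Argo, Eve), (1989, 13, 13, Vega, Quin, Argo, Sam), (1989, 13, 13, Vega, Quin, Delta, Eve), (1989, 13, 13, Vega, Quin, Delta, Sam), (1989, 13, 13, Vega, Quin, Nova, Eve), (1989, 13, 13, Vega, Quin, Nova, Sam), (1989, 13, 13, Vega, Tai, Alpha, Eve), (1989, 13, 13, Vega, Tai, Alpha, Sam), (1989, 13, 13, Vega, Tai, Argo, Eve), (1989, 13, 13, Vega, Tai, Argo, Sam), (1989, 13, 13, Vega, Tai, Delta, Eve), (1989, 13, 13, Vega, Tai, Delta, Sam), (1989, 13, 13, Vega, Tai, Nova, Eve), (1989, 13, 13, Vega, Tai, Nova, Sam)}
Projecting to role, mid (12 duplicate(s) eliminated): {(Alpha, 13), (Argo, 13), (Delta, 13), (Nova, 13)}

{(Alpha, 13), (Argo, 13), (Delta, 13), (Nova, 13)}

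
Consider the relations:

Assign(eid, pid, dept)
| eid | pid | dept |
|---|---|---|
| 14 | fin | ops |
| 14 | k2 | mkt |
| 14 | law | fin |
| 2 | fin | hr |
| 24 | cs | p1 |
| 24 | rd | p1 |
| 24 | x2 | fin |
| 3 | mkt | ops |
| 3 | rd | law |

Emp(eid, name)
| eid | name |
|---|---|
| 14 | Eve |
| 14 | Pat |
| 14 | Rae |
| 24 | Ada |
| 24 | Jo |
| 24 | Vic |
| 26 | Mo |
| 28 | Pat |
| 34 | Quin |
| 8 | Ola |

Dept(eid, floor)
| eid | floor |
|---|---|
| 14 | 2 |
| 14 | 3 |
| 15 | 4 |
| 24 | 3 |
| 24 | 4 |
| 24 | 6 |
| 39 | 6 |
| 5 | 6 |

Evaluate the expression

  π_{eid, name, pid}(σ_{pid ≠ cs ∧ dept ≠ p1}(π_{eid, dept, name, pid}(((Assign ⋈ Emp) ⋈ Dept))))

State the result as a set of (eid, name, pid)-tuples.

{(14, Eve, fin), (14, Eve, k2), (14, Eve, law), (14, Pat, fin), (14, Pat, k2), (14, Pat, law), (14, Rae, fin), (14, Rae, k2), (14, Rae, law), (24, Ada, x2), (24, Jo, x2), (24, Vic, x2)}

Natural join on eid: {(14, fin, ops, Eve), (14, fin, ops, Pat), (14, fin, ops, Rae), (14, k2, mkt, Eve), (14, k2, mkt, Pat), (14, k2, mkt, Rae), (14, law, fin, Eve), (14, law, fin, Pat), (14, law, fin, Rae), (24, cs, p1, Ada), (24, cs, p1, Jo), (24, cs, p1, Vic), (24, rd, p1, Ada), (24, rd, p1, Jo), (24, rd, p1, Vic), (24, x2, fin, Ada), (24, x2, fin, Jo), (24, x2, fin, Vic)}
Natural join on eid: {(14, fin, ops, Eve, 2), (14, fin, ops, Eve, 3), (14, fin, ops, Pat, 2), (14, fin, ops, Pat, 3), (14, fin, ops, Rae, 2), (14, fin, ops, Rae, 3), (14, k2, mkt, Eve, 2), (14, k2, mkt, Eve, 3), (14, k2, mkt, Pat, 2), (14, k2, mkt, Pat, 3), (14, k2, mkt, Rae, 2), (14, k2, mkt, Rae, 3), (14, law, fin, Eve, 2), (14, law, fin, Eve, 3), (14, law, fin, Pat, 2), (14, law, fin, Pat, 3), (14, law, fin, Rae, 2), (14, law, fin, Rae, 3), (24, cs, p1, Ada, 3), (24, cs, p1, Ada, 4), (24, cs, p1, Ada, 6), (24, cs, p1, Jo, 3), (24, cs, p1, Jo, 4), (24, cs, p1, Jo, 6), (24, cs, p1, Vic, 3), (24, cs, p1, Vic, 4), (24, cs, p1, Vic, 6), (24, rd, p1, Ada, 3), (24, rd, p1, Ada, 4), (24, rd, p1, Ada, 6), (24, rd, p1, Jo, 3), (24, rd, p1, Jo, 4), (24, rd, p1, Jo, 6), (24, rd, p1, Vic, 3), (24, rd, p1, Vic, 4), (24, rd, p1, Vic, 6), (24, x2, fin, Ada, 3), (24, x2, fin, Ada, 4), (24, x2, fin, Ada, 6), (24, x2, fin, Jo, 3), (24, x2, fin, Jo, 4), (24, x2, fin, Jo, 6), (24, x2, fin, Vic, 3), (24, x2, fin, Vic, 4), (24, x2, fin, Vic, 6)}
π_{eid, dept, name, pid} gives {(14, fin, Eve, law), (14, fin, Pat, law), (14, fin, Rae, law), (14, mkt, Eve, k2), (14, mkt, Pat, k2), (14, mkt, Rae, k2), (14, ops, Eve, fin), (14, ops, Pat, fin), (14, ops, Rae, fin), (24, fin, Ada, x2), (24, fin, Jo, x2), (24, fin, Vic, x2), (24, p1, Ada, cs), (24, p1, Ada, rd), (24, p1, Jo, cs), (24, p1, Jo, rd), (24, p1, Vic, cs), (24, p1, Vic, rd)} (27 duplicate(s) eliminated).
Filtering on pid ≠ cs ∧ dept ≠ p1 leaves {(14, fin, Eve, law), (14, fin, Pat, law), (14, fin, Rae, law), (14, mkt, Eve, k2), (14, mkt, Pat, k2), (14, mkt, Rae, k2), (14, ops, Eve, fin), (14, ops, Pat, fin), (14, ops, Rae, fin), (24, fin, Ada, x2), (24, fin, Jo, x2), (24, fin, Vic, x2)}.
π_{eid, name, pid} gives {(14, Eve, fin), (14, Eve, k2), (14, Eve, law), (14, Pat, fin), (14, Pat, k2), (14, Pat, law), (14, Rae, fin), (14, Rae, k2), (14, Rae, law), (24, Ada, x2), (24, Jo, x2), (24, Vic, x2)}.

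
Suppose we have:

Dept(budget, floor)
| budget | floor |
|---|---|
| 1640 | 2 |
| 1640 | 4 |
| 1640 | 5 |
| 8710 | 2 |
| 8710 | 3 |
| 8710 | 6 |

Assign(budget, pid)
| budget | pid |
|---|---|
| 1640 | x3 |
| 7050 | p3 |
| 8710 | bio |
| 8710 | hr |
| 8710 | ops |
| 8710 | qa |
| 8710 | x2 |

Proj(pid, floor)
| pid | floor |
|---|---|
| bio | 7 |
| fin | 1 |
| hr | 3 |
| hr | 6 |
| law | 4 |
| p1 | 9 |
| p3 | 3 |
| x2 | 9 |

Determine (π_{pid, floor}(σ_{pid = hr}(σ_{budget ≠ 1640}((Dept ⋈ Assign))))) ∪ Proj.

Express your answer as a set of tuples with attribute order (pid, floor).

{(bio, 7), (fin, 1), (hr, 2), (hr, 3), (hr, 6), (law, 4), (p1, 9), (p3, 3), (x2, 9)}

Dept ⋈ Assign (natural join on budget): {(1640, 2, x3), (1640, 4, x3), (1640, 5, x3), (8710, 2, bio), (8710, 2, hr), (8710, 2, ops), (8710, 2, qa), (8710, 2, x2), (8710, 3, bio), (8710, 3, hr), (8710, 3, ops), (8710, 3, qa), (8710, 3, x2), (8710, 6, bio), (8710, 6, hr), (8710, 6, ops), (8710, 6, qa), (8710, 6, x2)}
Filtering on budget ≠ 1640 leaves {(8710, 2, bio), (8710, 2, hr), (8710, 2, ops), (8710, 2, qa), (8710, 2, x2), (8710, 3, bio), (8710, 3, hr), (8710, 3, ops), (8710, 3, qa), (8710, 3, x2), (8710, 6, bio), (8710, 6, hr), (8710, 6, ops), (8710, 6, qa), (8710, 6, x2)}.
Filtering on pid = hr leaves {(8710, 2, hr), (8710, 3, hr), (8710, 6, hr)}.
Projecting to pid, floor: {(hr, 2), (hr, 3), (hr, 6)}
Taking the union: {(bio, 7), (fin, 1), (hr, 2), (hr, 3), (hr, 6), (law, 4), (p1, 9), (p3, 3), (x2, 9)}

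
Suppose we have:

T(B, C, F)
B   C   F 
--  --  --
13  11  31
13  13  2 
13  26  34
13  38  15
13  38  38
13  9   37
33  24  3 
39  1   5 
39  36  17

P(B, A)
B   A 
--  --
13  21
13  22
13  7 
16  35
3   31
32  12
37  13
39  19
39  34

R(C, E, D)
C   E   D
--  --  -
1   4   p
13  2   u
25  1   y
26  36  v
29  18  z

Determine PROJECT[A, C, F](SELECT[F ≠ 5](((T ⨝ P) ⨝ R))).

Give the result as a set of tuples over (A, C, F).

{(21, 13, 2), (21, 26, 34), (22, 13, 2), (22, 26, 34), (7, 13, 2), (7, 26, 34)}

Natural join on B: {(13, 11, 31, 21), (13, 11, 31, 22), (13, 11, 31, 7), (13, 13, 2, 21), (13, 13, 2, 22), (13, 13, 2, 7), (13, 26, 34, 21), (13, 26, 34, 22), (13, 26, 34, 7), (13, 38, 15, 21), (13, 38, 15, 22), (13, 38, 15, 7), (13, 38, 38, 21), (13, 38, 38, 22), (13, 38, 38, 7), (13, 9, 37, 21), (13, 9, 37, 22), (13, 9, 37, 7), (39, 1, 5, 19), (39, 1, 5, 34), (39, 36, 17, 19), (39, 36, 17, 34)}
Natural join on C: {(13, 13, 2, 21, 2, u), (13, 13, 2, 22, 2, u), (13, 13, 2, 7, 2, u), (13, 26, 34, 21, 36, v), (13, 26, 34, 22, 36, v), (13, 26, 34, 7, 36, v), (39, 1, 5, 19, 4, p), (39, 1, 5, 34, 4, p)}
σ[F ≠ 5]: keep tuples satisfying F ≠ 5 → {(13, 13, 2, 21, 2, u), (13, 13, 2, 22, 2, u), (13, 13, 2, 7, 2, u), (13, 26, 34, 21, 36, v), (13, 26, 34, 22, 36, v), (13, 26, 34, 7, 36, v)}
π_{A, C, F} gives {(21, 13, 2), (21, 26, 34), (22, 13, 2), (22, 26, 34), (7, 13, 2), (7, 26, 34)}.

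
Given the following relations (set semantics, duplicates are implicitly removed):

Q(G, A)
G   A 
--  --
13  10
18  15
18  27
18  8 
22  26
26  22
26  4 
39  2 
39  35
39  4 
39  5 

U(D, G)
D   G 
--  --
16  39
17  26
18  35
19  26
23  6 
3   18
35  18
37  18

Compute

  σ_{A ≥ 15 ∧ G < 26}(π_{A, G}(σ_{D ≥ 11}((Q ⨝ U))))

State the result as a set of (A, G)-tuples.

{(15, 18), (27, 18)}

Q ⋈ U (natural join on G): {(18, 15, 3), (18, 15, 35), (18, 15, 37), (18, 27, 3), (18, 27, 35), (18, 27, 37), (18, 8, 3), (18, 8, 35), (18, 8, 37), (26, 22, 17), (26, 22, 19), (26, 4, 17), (26, 4, 19), (39, 2, 16), (39, 35, 16), (39, 4, 16), (39, 5, 16)}
σ[D ≥ 11]: keep tuples satisfying D ≥ 11 → {(18, 15, 35), (18, 15, 37), (18, 27, 35), (18, 27, 37), (18, 8, 35), (18, 8, 37), (26, 22, 17), (26, 22, 19), (26, 4, 17), (26, 4, 19), (39, 2, 16), (39, 35, 16), (39, 4, 16), (39, 5, 16)}
π_{A, G} gives {(15, 18), (2, 39), (22, 26), (27, 18), (35, 39), (4, 26), (4, 39), (5, 39), (8, 18)} (5 duplicate(s) eliminated).
σ[A ≥ 15 ∧ G < 26]: keep tuples satisfying A ≥ 15 ∧ G < 26 → {(15, 18), (27, 18)}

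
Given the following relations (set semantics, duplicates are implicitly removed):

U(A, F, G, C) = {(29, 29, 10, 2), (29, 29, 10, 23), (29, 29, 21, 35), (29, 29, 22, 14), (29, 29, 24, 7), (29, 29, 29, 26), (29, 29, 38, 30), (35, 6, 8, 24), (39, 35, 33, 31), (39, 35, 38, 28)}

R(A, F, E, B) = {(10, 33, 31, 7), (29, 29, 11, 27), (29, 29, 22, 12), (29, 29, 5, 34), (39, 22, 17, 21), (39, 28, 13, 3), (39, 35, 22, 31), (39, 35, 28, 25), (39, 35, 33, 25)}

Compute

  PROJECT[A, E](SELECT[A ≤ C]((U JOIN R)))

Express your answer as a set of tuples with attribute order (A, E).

Natural join on A, F: {(29, 29, 10, 2, 11, 27), (29, 29, 10, 2, 22, 12), (29, 29, 10, 2, 5, 34), (29, 29, 10, 23, 11, 27), (29, 29, 10, 23, 22, 12), (29, 29, 10, 23, 5, 34), (29, 29, 21, 35, 11, 27), (29, 29, 21, 35, 22, 12), (29, 29, 21, 35, 5, 34), (29, 29, 22, 14, 11, 27), (29, 29, 22, 14, 22, 12), (29, 29, 22, 14, 5, 34), (29, 29, 24, 7, 11, 27), (29, 29, 24, 7, 22, 12), (29, 29, 24, 7, 5, 34), (29, 29, 29, 26, 11, 27), (29, 29, 29, 26, 22, 12), (29, 29, 29, 26, 5, 34), (29, 29, 38, 30, 11, 27), (29, 29, 38, 30, 22, 12), (29, 29, 38, 30, 5, 34), (39, 35, 33, 31, 22, 31), (39, 35, 33, 31, 28, 25), (39, 35, 33, 31, 33, 25), (39, 35, 38, 28, 22, 31), (39, 35, 38, 28, 28, 25), (39, 35, 38, 28, 33, 25)}
Filtering on A ≤ C leaves {(29, 29, 21, 35, 11, 27), (29, 29, 21, 35, 22, 12), (29, 29, 21, 35, 5, 34), (29, 29, 38, 30, 11, 27), (29, 29, 38, 30, 22, 12), (29, 29, 38, 30, 5, 34)}.
Projecting to A, E (3 duplicate(s) eliminated): {(29, 11), (29, 22), (29, 5)}

{(29, 11), (29, 22), (29, 5)}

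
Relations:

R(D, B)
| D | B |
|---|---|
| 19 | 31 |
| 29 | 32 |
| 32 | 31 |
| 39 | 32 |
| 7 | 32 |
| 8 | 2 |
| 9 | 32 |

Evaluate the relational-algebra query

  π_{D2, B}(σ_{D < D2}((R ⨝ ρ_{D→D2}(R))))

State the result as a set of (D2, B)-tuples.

ρ[D→D2]: schema becomes (D2, B); tuples unchanged.
R ⋈ ρ_{D→D2}(R) (natural join on B): {(19, 31, 19), (19, 31, 32), (29, 32, 29), (29, 32, 39), (29, 32, 7), (29, 32, 9), (32, 31, 19), (32, 31, 32), (39, 32, 29), (39, 32, 39), (39, 32, 7), (39, 32, 9), (7, 32, 29), (7, 32, 39), (7, 32, 7), (7, 32, 9), (8, 2, 8), (9, 32, 29), (9, 32, 39), (9, 32, 7), (9, 32, 9)}
Selection D < D2: {(19, 31, 32), (29, 32, 39), (7, 32, 29), (7, 32, 39), (7, 32, 9), (9, 32, 29), (9, 32, 39)}
Keep only column(s) D2, B (3 duplicate(s) eliminated): {(29, 32), (32, 31), (39, 32), (9, 32)}

{(29, 32), (32, 31), (39, 32), (9, 32)}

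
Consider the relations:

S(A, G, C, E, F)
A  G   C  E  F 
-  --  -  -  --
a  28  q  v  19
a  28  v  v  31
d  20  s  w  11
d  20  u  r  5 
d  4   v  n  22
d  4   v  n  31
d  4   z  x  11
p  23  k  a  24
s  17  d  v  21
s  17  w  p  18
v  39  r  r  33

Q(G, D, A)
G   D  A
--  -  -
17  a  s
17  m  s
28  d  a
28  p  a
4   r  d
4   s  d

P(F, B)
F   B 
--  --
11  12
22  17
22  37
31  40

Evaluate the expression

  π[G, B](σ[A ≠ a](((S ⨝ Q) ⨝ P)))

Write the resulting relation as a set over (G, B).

{(4, 12), (4, 17), (4, 37), (4, 40)}

Joining S and Q on A, G yields {(a, 28, q, v, 19, d), (a, 28, q, v, 19, p), (a, 28, v, v, 31, d), (a, 28, v, v, 31, p), (d, 4, v, n, 22, r), (d, 4, v, n, 22, s), (d, 4, v, n, 31, r), (d, 4, v, n, 31, s), (d, 4, z, x, 11, r), (d, 4, z, x, 11, s), (s, 17, d, v, 21, a), (s, 17, d, v, 21, m), (s, 17, w, p, 18, a), (s, 17, w, p, 18, m)}.
Joining (S ⨝ Q) and P on F yields {(a, 28, v, v, 31, d, 40), (a, 28, v, v, 31, p, 40), (d, 4, v, n, 22, r, 17), (d, 4, v, n, 22, r, 37), (d, 4, v, n, 22, s, 17), (d, 4, v, n, 22, s, 37), (d, 4, v, n, 31, r, 40), (d, 4, v, n, 31, s, 40), (d, 4, z, x, 11, r, 12), (d, 4, z, x, 11, s, 12)}.
Filtering on A ≠ a leaves {(d, 4, v, n, 22, r, 17), (d, 4, v, n, 22, r, 37), (d, 4, v, n, 22, s, 17), (d, 4, v, n, 22, s, 37), (d, 4, v, n, 31, r, 40), (d, 4, v, n, 31, s, 40), (d, 4, z, x, 11, r, 12), (d, 4, z, x, 11, s, 12)}.
π_{G, B} gives {(4, 12), (4, 17), (4, 37), (4, 40)} (4 duplicate(s) eliminated).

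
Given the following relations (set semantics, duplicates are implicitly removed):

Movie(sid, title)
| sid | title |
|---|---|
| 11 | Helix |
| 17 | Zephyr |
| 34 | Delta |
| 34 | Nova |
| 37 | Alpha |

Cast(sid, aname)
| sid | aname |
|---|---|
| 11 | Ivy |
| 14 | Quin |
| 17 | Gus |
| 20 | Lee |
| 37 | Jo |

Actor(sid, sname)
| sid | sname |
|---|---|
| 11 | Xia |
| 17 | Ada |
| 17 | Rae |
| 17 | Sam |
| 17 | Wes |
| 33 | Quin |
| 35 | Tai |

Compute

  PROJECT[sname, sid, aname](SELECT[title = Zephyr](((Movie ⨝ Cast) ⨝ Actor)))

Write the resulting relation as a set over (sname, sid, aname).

Natural join on sid: {(11, Helix, Ivy), (17, Zephyr, Gus), (37, Alpha, Jo)}
Natural join on sid: {(11, Helix, Ivy, Xia), (17, Zephyr, Gus, Ada), (17, Zephyr, Gus, Rae), (17, Zephyr, Gus, Sam), (17, Zephyr, Gus, Wes)}
σ[title = Zephyr]: keep tuples satisfying title = Zephyr → {(17, Zephyr, Gus, Ada), (17, Zephyr, Gus, Rae), (17, Zephyr, Gus, Sam), (17, Zephyr, Gus, Wes)}
Keep only column(s) sname, sid, aname: {(Ada, 17, Gus), (Rae, 17, Gus), (Sam, 17, Gus), (Wes, 17, Gus)}

{(Ada, 17, Gus), (Rae, 17, Gus), (Sam, 17, Gus), (Wes, 17, Gus)}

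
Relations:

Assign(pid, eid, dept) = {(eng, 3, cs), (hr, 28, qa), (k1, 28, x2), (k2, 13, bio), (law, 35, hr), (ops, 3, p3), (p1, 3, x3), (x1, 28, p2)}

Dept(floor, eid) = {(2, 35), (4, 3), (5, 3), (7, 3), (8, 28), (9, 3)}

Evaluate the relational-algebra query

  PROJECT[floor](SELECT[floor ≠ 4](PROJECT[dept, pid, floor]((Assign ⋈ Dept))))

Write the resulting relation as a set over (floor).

{2, 5, 7, 8, 9}

Natural join on eid: {(eng, 3, cs, 4), (eng, 3, cs, 5), (eng, 3, cs, 7), (eng, 3, cs, 9), (hr, 28, qa, 8), (k1, 28, x2, 8), (law, 35, hr, 2), (ops, 3, p3, 4), (ops, 3, p3, 5), (ops, 3, p3, 7), (ops, 3, p3, 9), (p1, 3, x3, 4), (p1, 3, x3, 5), (p1, 3, x3, 7), (p1, 3, x3, 9), (x1, 28, p2, 8)}
Projecting to dept, pid, floor: {(cs, eng, 4), (cs, eng, 5), (cs, eng, 7), (cs, eng, 9), (hr, law, 2), (p2, x1, 8), (p3, ops, 4), (p3, ops, 5), (p3, ops, 7), (p3, ops, 9), (qa, hr, 8), (x2, k1, 8), (x3, p1, 4), (x3, p1, 5), (x3, p1, 7), (x3, p1, 9)}
Apply σ_{floor ≠ 4}; surviving tuples: {(cs, eng, 5), (cs, eng, 7), (cs, eng, 9), (hr, law, 2), (p2, x1, 8), (p3, ops, 5), (p3, ops, 7), (p3, ops, 9), (qa, hr, 8), (x2, k1, 8), (x3, p1, 5), (x3, p1, 7), (x3, p1, 9)}
Projecting to floor (8 duplicate(s) eliminated): {2, 5, 7, 8, 9}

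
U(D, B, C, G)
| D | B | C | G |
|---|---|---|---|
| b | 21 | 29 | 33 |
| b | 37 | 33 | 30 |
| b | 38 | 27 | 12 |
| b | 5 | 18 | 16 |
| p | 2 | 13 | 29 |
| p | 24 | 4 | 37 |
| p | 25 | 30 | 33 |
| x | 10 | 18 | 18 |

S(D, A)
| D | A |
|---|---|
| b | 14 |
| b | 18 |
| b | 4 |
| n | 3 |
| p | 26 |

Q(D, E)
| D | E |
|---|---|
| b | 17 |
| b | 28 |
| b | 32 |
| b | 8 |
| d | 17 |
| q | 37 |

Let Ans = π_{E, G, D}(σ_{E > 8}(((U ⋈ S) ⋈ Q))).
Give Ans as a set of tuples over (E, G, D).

{(17, 12, b), (17, 16, b), (17, 30, b), (17, 33, b), (28, 12, b), (28, 16, b), (28, 30, b), (28, 33, b), (32, 12, b), (32, 16, b), (32, 30, b), (32, 33, b)}

Natural join on D: {(b, 21, 29, 33, 14), (b, 21, 29, 33, 18), (b, 21, 29, 33, 4), (b, 37, 33, 30, 14), (b, 37, 33, 30, 18), (b, 37, 33, 30, 4), (b, 38, 27, 12, 14), (b, 38, 27, 12, 18), (b, 38, 27, 12, 4), (b, 5, 18, 16, 14), (b, 5, 18, 16, 18), (b, 5, 18, 16, 4), (p, 2, 13, 29, 26), (p, 24, 4, 37, 26), (p, 25, 30, 33, 26)}
Natural join on D: {(b, 21, 29, 33, 14, 17), (b, 21, 29, 33, 14, 28), (b, 21, 29, 33, 14, 32), (b, 21, 29, 33, 14, 8), (b, 21, 29, 33, 18, 17), (b, 21, 29, 33, 18, 28), (b, 21, 29, 33, 18, 32), (b, 21, 29, 33, 18, 8), (b, 21, 29, 33, 4, 17), (b, 21, 29, 33, 4, 28), (b, 21, 29, 33, 4, 32), (b, 21, 29, 33, 4, 8), (b, 37, 33, 30, 14, 17), (b, 37, 33, 30, 14, 28), (b, 37, 33, 30, 14, 32), (b, 37, 33, 30, 14, 8), (b, 37, 33, 30, 18, 17), (b, 37, 33, 30, 18, 28), (b, 37, 33, 30, 18, 32), (b, 37, 33, 30, 18, 8), (b, 37, 33, 30, 4, 17), (b, 37, 33, 30, 4, 28), (b, 37, 33, 30, 4, 32), (b, 37, 33, 30, 4, 8), (b, 38, 27, 12, 14, 17), (b, 38, 27, 12, 14, 28), (b, 38, 27, 12, 14, 32), (b, 38, 27, 12, 14, 8), (b, 38, 27, 12, 18, 17), (b, 38, 27, 12, 18, 28), (b, 38, 27, 12, 18, 32), (b, 38, 27, 12, 18, 8), (b, 38, 27, 12, 4, 17), (b, 38, 27, 12, 4, 28), (b, 38, 27, 12, 4, 32), (b, 38, 27, 12, 4, 8), (b, 5, 18, 16, 14, 17), (b, 5, 18, 16, 14, 28), (b, 5, 18, 16, 14, 32), (b, 5, 18, 16, 14, 8), (b, 5, 18, 16, 18, 17), (b, 5, 18, 16, 18, 28), (b, 5, 18, 16, 18, 32), (b, 5, 18, 16, 18, 8), (b, 5, 18, 16, 4, 17), (b, 5, 18, 16, 4, 28), (b, 5, 18, 16, 4, 32), (b, 5, 18, 16, 4, 8)}
Apply σ_{E > 8}; surviving tuples: {(b, 21, 29, 33, 14, 17), (b, 21, 29, 33, 14, 28), (b, 21, 29, 33, 14, 32), (b, 21, 29, 33, 18, 17), (b, 21, 29, 33, 18, 28), (b, 21, 29, 33, 18, 32), (b, 21, 29, 33, 4, 17), (b, 21, 29, 33, 4, 28), (b, 21, 29, 33, 4, 32), (b, 37, 33, 30, 14, 17), (b, 37, 33, 30, 14, 28), (b, 37, 33, 30, 14, 32), (b, 37, 33, 30, 18, 17), (b, 37, 33, 30, 18, 28), (b, 37, 33, 30, 18, 32), (b, 37, 33, 30, 4, 17), (b, 37, 33, 30, 4, 28), (b, 37, 33, 30, 4, 32), (b, 38, 27, 12, 14, 17), (b, 38, 27, 12, 14, 28), (b, 38, 27, 12, 14, 32), (b, 38, 27, 12, 18, 17), (b, 38, 27, 12, 18, 28), (b, 38, 27, 12, 18, 32), (b, 38, 27, 12, 4, 17), (b, 38, 27, 12, 4, 28), (b, 38, 27, 12, 4, 32), (b, 5, 18, 16, 14, 17), (b, 5, 18, 16, 14, 28), (b, 5, 18, 16, 14, 32), (b, 5, 18, 16, 18, 17), (b, 5, 18, 16, 18, 28), (b, 5, 18, 16, 18, 32), (b, 5, 18, 16, 4, 17), (b, 5, 18, 16, 4, 28), (b, 5, 18, 16, 4, 32)}
Keep only column(s) E, G, D (24 duplicate(s) eliminated): {(17, 12, b), (17, 16, b), (17, 30, b), (17, 33, b), (28, 12, b), (28, 16, b), (28, 30, b), (28, 33, b), (32, 12, b), (32, 16, b), (32, 30, b), (32, 33, b)}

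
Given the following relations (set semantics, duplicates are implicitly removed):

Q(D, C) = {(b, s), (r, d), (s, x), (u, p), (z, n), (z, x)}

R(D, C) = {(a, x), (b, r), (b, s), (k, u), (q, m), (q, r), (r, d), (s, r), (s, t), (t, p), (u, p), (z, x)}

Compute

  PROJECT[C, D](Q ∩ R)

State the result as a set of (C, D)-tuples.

{(d, r), (p, u), (s, b), (x, z)}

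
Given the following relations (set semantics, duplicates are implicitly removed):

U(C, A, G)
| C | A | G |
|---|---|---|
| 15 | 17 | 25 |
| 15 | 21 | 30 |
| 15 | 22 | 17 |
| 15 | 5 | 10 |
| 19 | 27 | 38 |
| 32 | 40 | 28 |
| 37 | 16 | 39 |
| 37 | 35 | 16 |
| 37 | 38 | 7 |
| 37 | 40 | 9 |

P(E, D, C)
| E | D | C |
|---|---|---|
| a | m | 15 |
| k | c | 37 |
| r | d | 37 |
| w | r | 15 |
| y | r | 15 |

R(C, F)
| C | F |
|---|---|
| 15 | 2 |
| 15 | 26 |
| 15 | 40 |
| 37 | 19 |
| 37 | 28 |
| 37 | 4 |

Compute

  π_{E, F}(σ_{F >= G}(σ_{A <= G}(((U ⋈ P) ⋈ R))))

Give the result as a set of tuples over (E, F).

U ⋈ P (natural join on C): {(15, 17, 25, a, m), (15, 17, 25, w, r), (15, 17, 25, y, r), (15, 21, 30, a, m), (15, 21, 30, w, r), (15, 21, 30, y, r), (15, 22, 17, a, m), (15, 22, 17, w, r), (15, 22, 17, y, r), (15, 5, 10, a, m), (15, 5, 10, w, r), (15, 5, 10, y, r), (37, 16, 39, k, c), (37, 16, 39, r, d), (37, 35, 16, k, c), (37, 35, 16, r, d), (37, 38, 7, k, c), (37, 38, 7, r, d), (37, 40, 9, k, c), (37, 40, 9, r, d)}
(U ⋈ P) ⋈ R (natural join on C): {(15, 17, 25, a, m, 2), (15, 17, 25, a, m, 26), (15, 17, 25, a, m, 40), (15, 17, 25, w, r, 2), (15, 17, 25, w, r, 26), (15, 17, 25, w, r, 40), (15, 17, 25, y, r, 2), (15, 17, 25, y, r, 26), (15, 17, 25, y, r, 40), (15, 21, 30, a, m, 2), (15, 21, 30, a, m, 26), (15, 21, 30, a, m, 40), (15, 21, 30, w, r, 2), (15, 21, 30, w, r, 26), (15, 21, 30, w, r, 40), (15, 21, 30, y, r, 2), (15, 21, 30, y, r, 26), (15, 21, 30, y, r, 40), (15, 22, 17, a, m, 2), (15, 22, 17, a, m, 26), (15, 22, 17, a, m, 40), (15, 22, 17, w, r, 2), (15, 22, 17, w, r, 26), (15, 22, 17, w, r, 40), (15, 22, 17, y, r, 2), (15, 22, 17, y, r, 26), (15, 22, 17, y, r, 40), (15, 5, 10, a, m, 2), (15, 5, 10, a, m, 26), (15, 5, 10, a, m, 40), (15, 5, 10, w, r, 2), (15, 5, 10, w, r, 26), (15, 5, 10, w, r, 40), (15, 5, 10, y, r, 2), (15, 5, 10, y, r, 26), (15, 5, 10, y, r, 40), (37, 16, 39, k, c, 19), (37, 16, 39, k, c, 28), (37, 16, 39, k, c, 4), (37, 16, 39, r, d, 19), (37, 16, 39, r, d, 28), (37, 16, 39, r, d, 4), (37, 35, 16, k, c, 19), (37, 35, 16, k, c, 28), (37, 35, 16, k, c, 4), (37, 35, 16, r, d, 19), (37, 35, 16, r, d, 28), (37, 35, 16, r, d, 4), (37, 38, 7, k, c, 19), (37, 38, 7, k, c, 28), (37, 38, 7, k, c, 4), (37, 38, 7, r, d, 19), (37, 38, 7, r, d, 28), (37, 38, 7, r, d, 4), (37, 40, 9, k, c, 19), (37, 40, 9, k, c, 28), (37, 40, 9, k, c, 4), (37, 40, 9, r, d, 19), (37, 40, 9, r, d, 28), (37, 40, 9, r, d, 4)}
σ[A <= G]: keep tuples satisfying A <= G → {(15, 17, 25, a, m, 2), (15, 17, 25, a, m, 26), (15, 17, 25, a, m, 40), (15, 17, 25, w, r, 2), (15, 17, 25, w, r, 26), (15, 17, 25, w, r, 40), (15, 17, 25, y, r, 2), (15, 17, 25, y, r, 26), (15, 17, 25, y, r, 40), (15, 21, 30, a, m, 2), (15, 21, 30, a, m, 26), (15, 21, 30, a, m, 40), (15, 21, 30, w, r, 2), (15, 21, 30, w, r, 26), (15, 21, 30, w, r, 40), (15, 21, 30, y, r, 2), (15, 21, 30, y, r, 26), (15, 21, 30, y, r, 40), (15, 5, 10, a, m, 2), (15, 5, 10, a, m, 26), (15, 5, 10, a, m, 40), (15, 5, 10, w, r, 2), (15, 5, 10, w, r, 26), (15, 5, 10, w, r, 40), (15, 5, 10, y, r, 2), (15, 5, 10, y, r, 26), (15, 5, 10, y, r, 40), (37, 16, 39, k, c, 19), (37, 16, 39, k, c, 28), (37, 16, 39, k, c, 4), (37, 16, 39, r, d, 19), (37, 16, 39, r, d, 28), (37, 16, 39, r, d, 4)}
σ[F >= G]: keep tuples satisfying F >= G → {(15, 17, 25, a, m, 26), (15, 17, 25, a, m, 40), (15, 17, 25, w, r, 26), (15, 17, 25, w, r, 40), (15, 17, 25, y, r, 26), (15, 17, 25, y, r, 40), (15, 21, 30, a, m, 40), (15, 21, 30, w, r, 40), (15, 21, 30, y, r, 40), (15, 5, 10, a, m, 26), (15, 5, 10, a, m, 40), (15, 5, 10, w, r, 26), (15, 5, 10, w, r, 40), (15, 5, 10, y, r, 26), (15, 5, 10, y, r, 40)}
π[E, F]: project onto (E, F) (9 duplicate(s) eliminated) → {(a, 26), (a, 40), (w, 26), (w, 40), (y, 26), (y, 40)}

{(a, 26), (a, 40), (w, 26), (w, 40), (y, 26), (y, 40)}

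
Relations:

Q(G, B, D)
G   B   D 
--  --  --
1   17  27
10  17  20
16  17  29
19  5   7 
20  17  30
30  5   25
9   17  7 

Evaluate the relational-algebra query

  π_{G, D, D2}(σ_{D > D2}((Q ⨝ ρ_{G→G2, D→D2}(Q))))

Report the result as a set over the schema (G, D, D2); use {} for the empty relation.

ρ[G→G2, D→D2]: schema becomes (G2, B, D2); tuples unchanged.
Joining Q and ρ_{G→G2, D→D2}(Q) on B yields {(1, 17, 27, 1, 27), (1, 17, 27, 10, 20), (1, 17, 27, 16, 29), (1, 17, 27, 20, 30), (1, 17, 27, 9, 7), (10, 17, 20, 1, 27), (10, 17, 20, 10, 20), (10, 17, 20, 16, 29), (10, 17, 20, 20, 30), (10, 17, 20, 9, 7), (16, 17, 29, 1, 27), (16, 17, 29, 10, 20), (16, 17, 29, 16, 29), (16, 17, 29, 20, 30), (16, 17, 29, 9, 7), (19, 5, 7, 19, 7), (19, 5, 7, 30, 25), (20, 17, 30, 1, 27), (20, 17, 30, 10, 20), (20, 17, 30, 16, 29), (20, 17, 30, 20, 30), (20, 17, 30, 9, 7), (30, 5, 25, 19, 7), (30, 5, 25, 30, 25), (9, 17, 7, 1, 27), (9, 17, 7, 10, 20), (9, 17, 7, 16, 29), (9, 17, 7, 20, 30), (9, 17, 7, 9, 7)}.
σ[D > D2]: keep tuples satisfying D > D2 → {(1, 17, 27, 10, 20), (1, 17, 27, 9, 7), (10, 17, 20, 9, 7), (16, 17, 29, 1, 27), (16, 17, 29, 10, 20), (16, 17, 29, 9, 7), (20, 17, 30, 1, 27), (20, 17, 30, 10, 20), (20, 17, 30, 16, 29), (20, 17, 30, 9, 7), (30, 5, 25, 19, 7)}
π_{G, D, D2} gives {(1, 27, 20), (1, 27, 7), (10, 20, 7), (16, 29, 20), (16, 29, 27), (16, 29, 7), (20, 30, 20), (20, 30, 27), (20, 30, 29), (20, 30, 7), (30, 25, 7)}.

{(1, 27, 20), (1, 27, 7), (10, 20, 7), (16, 29, 20), (16, 29, 27), (16, 29, 7), (20, 30, 20), (20, 30, 27), (20, 30, 29), (20, 30, 7), (30, 25, 7)}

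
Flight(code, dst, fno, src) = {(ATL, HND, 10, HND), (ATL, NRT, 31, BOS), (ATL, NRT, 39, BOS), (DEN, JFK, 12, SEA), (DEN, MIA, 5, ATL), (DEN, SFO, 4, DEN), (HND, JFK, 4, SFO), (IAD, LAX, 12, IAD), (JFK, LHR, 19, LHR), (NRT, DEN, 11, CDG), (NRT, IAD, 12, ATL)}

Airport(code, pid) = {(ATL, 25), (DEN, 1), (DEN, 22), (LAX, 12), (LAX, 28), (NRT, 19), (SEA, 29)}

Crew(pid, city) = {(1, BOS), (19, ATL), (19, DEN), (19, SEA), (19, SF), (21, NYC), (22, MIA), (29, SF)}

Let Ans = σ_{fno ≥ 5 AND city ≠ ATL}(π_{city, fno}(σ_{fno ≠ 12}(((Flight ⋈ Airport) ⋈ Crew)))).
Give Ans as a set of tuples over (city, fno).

{(BOS, 5), (DEN, 11), (MIA, 5), (SEA, 11), (SF, 11)}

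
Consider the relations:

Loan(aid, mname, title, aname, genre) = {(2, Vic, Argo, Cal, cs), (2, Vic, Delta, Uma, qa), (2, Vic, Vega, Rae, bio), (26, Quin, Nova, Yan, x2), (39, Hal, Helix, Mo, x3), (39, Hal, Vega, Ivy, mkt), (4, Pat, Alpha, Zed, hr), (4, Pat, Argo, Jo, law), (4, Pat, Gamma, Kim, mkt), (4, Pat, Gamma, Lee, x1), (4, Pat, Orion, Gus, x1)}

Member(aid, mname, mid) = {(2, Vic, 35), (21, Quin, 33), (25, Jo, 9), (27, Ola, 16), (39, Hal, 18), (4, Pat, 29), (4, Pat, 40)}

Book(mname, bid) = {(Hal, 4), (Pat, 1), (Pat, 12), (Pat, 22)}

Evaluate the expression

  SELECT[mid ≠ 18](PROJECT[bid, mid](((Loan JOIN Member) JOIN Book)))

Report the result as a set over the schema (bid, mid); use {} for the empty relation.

Loan ⋈ Member (natural join on aid, mname): {(2, Vic, Argo, Cal, cs, 35), (2, Vic, Delta, Uma, qa, 35), (2, Vic, Vega, Rae, bio, 35), (39, Hal, Helix, Mo, x3, 18), (39, Hal, Vega, Ivy, mkt, 18), (4, Pat, Alpha, Zed, hr, 29), (4, Pat, Alpha, Zed, hr, 40), (4, Pat, Argo, Jo, law, 29), (4, Pat, Argo, Jo, law, 40), (4, Pat, Gamma, Kim, mkt, 29), (4, Pat, Gamma, Kim, mkt, 40), (4, Pat, Gamma, Lee, x1, 29), (4, Pat, Gamma, Lee, x1, 40), (4, Pat, Orion, Gus, x1, 29), (4, Pat, Orion, Gus, x1, 40)}
(Loan JOIN Member) ⋈ Book (natural join on mname): {(39, Hal, Helix, Mo, x3, 18, 4), (39, Hal, Vega, Ivy, mkt, 18, 4), (4, Pat, Alpha, Zed, hr, 29, 1), (4, Pat, Alpha, Zed, hr, 29, 12), (4, Pat, Alpha, Zed, hr, 29, 22), (4, Pat, Alpha, Zed, hr, 40, 1), (4, Pat, Alpha, Zed, hr, 40, 12), (4, Pat, Alpha, Zed, hr, 40, 22), (4, Pat, Argo, Jo, law, 29, 1), (4, Pat, Argo, Jo, law, 29, 12), (4, Pat, Argo, Jo, law, 29, 22), (4, Pat, Argo, Jo, law, 40, 1), (4, Pat, Argo, Jo, law, 40, 12), (4, Pat, Argo, Jo, law, 40, 22), (4, Pat, Gamma, Kim, mkt, 29, 1), (4, Pat, Gamma, Kim, mkt, 29, 12), (4, Pat, Gamma, Kim, mkt, 29, 22), (4, Pat, Gamma, Kim, mkt, 40, 1), (4, Pat, Gamma, Kim, mkt, 40, 12), (4, Pat, Gamma, Kim, mkt, 40, 22), (4, Pat, Gamma, Lee, x1, 29, 1), (4, Pat, Gamma, Lee, x1, 29, 12), (4, Pat, Gamma, Lee, x1, 29, 22), (4, Pat, Gamma, Lee, x1, 40, 1), (4, Pat, Gamma, Lee, x1, 40, 12), (4, Pat, Gamma, Lee, x1, 40, 22), (4, Pat, Orion, Gus, x1, 29, 1), (4, Pat, Orion, Gus, x1, 29, 12), (4, Pat, Orion, Gus, x1, 29, 22), (4, Pat, Orion, Gus, x1, 40, 1), (4, Pat, Orion, Gus, x1, 40, 12), (4, Pat, Orion, Gus, x1, 40, 22)}
Projecting to bid, mid (25 duplicate(s) eliminated): {(1, 29), (1, 40), (12, 29), (12, 40), (22, 29), (22, 40), (4, 18)}
σ[mid ≠ 18]: keep tuples satisfying mid ≠ 18 → {(1, 29), (1, 40), (12, 29), (12, 40), (22, 29), (22, 40)}

{(1, 29), (1, 40), (12, 29), (12, 40), (22, 29), (22, 40)}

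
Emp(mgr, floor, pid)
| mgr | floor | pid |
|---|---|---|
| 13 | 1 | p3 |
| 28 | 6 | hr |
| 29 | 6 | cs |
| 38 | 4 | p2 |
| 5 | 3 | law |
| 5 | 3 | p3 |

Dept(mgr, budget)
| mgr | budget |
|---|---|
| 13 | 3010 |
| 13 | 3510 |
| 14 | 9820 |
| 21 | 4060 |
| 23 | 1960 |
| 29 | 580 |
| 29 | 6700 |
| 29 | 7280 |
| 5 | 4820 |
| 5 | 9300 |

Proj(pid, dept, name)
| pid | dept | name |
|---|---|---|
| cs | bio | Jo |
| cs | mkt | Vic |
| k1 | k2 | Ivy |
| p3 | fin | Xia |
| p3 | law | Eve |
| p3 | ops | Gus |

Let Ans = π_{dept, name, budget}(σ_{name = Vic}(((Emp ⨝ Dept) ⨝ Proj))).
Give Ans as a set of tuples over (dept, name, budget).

Natural join on mgr: {(13, 1, p3, 3010), (13, 1, p3, 3510), (29, 6, cs, 580), (29, 6, cs, 6700), (29, 6, cs, 7280), (5, 3, law, 4820), (5, 3, law, 9300), (5, 3, p3, 4820), (5, 3, p3, 9300)}
Natural join on pid: {(13, 1, p3, 3010, fin, Xia), (13, 1, p3, 3010, law, Eve), (13, 1, p3, 3010, ops, Gus), (13, 1, p3, 3510, fin, Xia), (13, 1, p3, 3510, law, Eve), (13, 1, p3, 3510, ops, Gus), (29, 6, cs, 580, bio, Jo), (29, 6, cs, 580, mkt, Vic), (29, 6, cs, 6700, bio, Jo), (29, 6, cs, 6700, mkt, Vic), (29, 6, cs, 7280, bio, Jo), (29, 6, cs, 7280, mkt, Vic), (5, 3, p3, 4820, fin, Xia), (5, 3, p3, 4820, law, Eve), (5, 3, p3, 4820, ops, Gus), (5, 3, p3, 9300, fin, Xia), (5, 3, p3, 9300, law, Eve), (5, 3, p3, 9300, ops, Gus)}
σ[name = Vic]: keep tuples satisfying name = Vic → {(29, 6, cs, 580, mkt, Vic), (29, 6, cs, 6700, mkt, Vic), (29, 6, cs, 7280, mkt, Vic)}
Projecting to dept, name, budget: {(mkt, Vic, 580), (mkt, Vic, 6700), (mkt, Vic, 7280)}

{(mkt, Vic, 580), (mkt, Vic, 6700), (mkt, Vic, 7280)}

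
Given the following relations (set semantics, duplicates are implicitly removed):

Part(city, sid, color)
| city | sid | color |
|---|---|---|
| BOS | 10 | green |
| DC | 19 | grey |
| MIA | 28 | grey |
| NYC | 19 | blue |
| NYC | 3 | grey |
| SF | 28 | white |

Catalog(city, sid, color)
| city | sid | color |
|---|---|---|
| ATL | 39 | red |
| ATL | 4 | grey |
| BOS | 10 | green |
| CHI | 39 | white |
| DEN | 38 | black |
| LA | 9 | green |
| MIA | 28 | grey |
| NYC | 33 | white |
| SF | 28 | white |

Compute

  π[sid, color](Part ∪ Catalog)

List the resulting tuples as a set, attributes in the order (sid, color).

{(10, green), (19, blue), (19, grey), (28, grey), (28, white), (3, grey), (33, white), (38, black), (39, red), (39, white), (4, grey), (9, green)}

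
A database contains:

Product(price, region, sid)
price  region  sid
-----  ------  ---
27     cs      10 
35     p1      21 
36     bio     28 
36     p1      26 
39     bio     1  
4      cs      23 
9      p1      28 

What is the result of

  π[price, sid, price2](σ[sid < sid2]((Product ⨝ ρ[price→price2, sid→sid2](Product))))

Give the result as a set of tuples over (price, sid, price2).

{(27, 10, 4), (35, 21, 36), (35, 21, 9), (36, 26, 9), (39, 1, 36)}

ρ[price→price2, sid→sid2]: schema becomes (price2, region, sid2); tuples unchanged.
Joining Product and ρ[price→price2, sid→sid2](Product) on region yields {(27, cs, 10, 27, 10), (27, cs, 10, 4, 23), (35, p1, 21, 35, 21), (35, p1, 21, 36, 26), (35, p1, 21, 9, 28), (36, bio, 28, 36, 28), (36, bio, 28, 39, 1), (36, p1, 26, 35, 21), (36, p1, 26, 36, 26), (36, p1, 26, 9, 28), (39, bio, 1, 36, 28), (39, bio, 1, 39, 1), (4, cs, 23, 27, 10), (4, cs, 23, 4, 23), (9, p1, 28, 35, 21), (9, p1, 28, 36, 26), (9, p1, 28, 9, 28)}.
Apply σ_{sid < sid2}; surviving tuples: {(27, cs, 10, 4, 23), (35, p1, 21, 36, 26), (35, p1, 21, 9, 28), (36, p1, 26, 9, 28), (39, bio, 1, 36, 28)}
π[price, sid, price2]: project onto (price, sid, price2) → {(27, 10, 4), (35, 21, 36), (35, 21, 9), (36, 26, 9), (39, 1, 36)}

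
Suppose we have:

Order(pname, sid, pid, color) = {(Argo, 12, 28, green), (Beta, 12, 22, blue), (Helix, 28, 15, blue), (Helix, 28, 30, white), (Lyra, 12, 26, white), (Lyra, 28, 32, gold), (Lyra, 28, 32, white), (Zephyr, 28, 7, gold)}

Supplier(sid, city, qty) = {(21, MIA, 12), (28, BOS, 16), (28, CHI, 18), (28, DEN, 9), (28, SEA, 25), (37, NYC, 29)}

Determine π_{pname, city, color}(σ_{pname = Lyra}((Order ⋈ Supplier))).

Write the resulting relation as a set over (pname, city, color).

Joining Order and Supplier on sid yields {(Helix, 28, 15, blue, BOS, 16), (Helix, 28, 15, blue, CHI, 18), (Helix, 28, 15, blue, DEN, 9), (Helix, 28, 15, blue, SEA, 25), (Helix, 28, 30, white, BOS, 16), (Helix, 28, 30, white, CHI, 18), (Helix, 28, 30, white, DEN, 9), (Helix, 28, 30, white, SEA, 25), (Lyra, 28, 32, gold, BOS, 16), (Lyra, 28, 32, gold, CHI, 18), (Lyra, 28, 32, gold, DEN, 9), (Lyra, 28, 32, gold, SEA, 25), (Lyra, 28, 32, white, BOS, 16), (Lyra, 28, 32, white, CHI, 18), (Lyra, 28, 32, white, DEN, 9), (Lyra, 28, 32, white, SEA, 25), (Zephyr, 28, 7, gold, BOS, 16), (Zephyr, 28, 7, gold, CHI, 18), (Zephyr, 28, 7, gold, DEN, 9), (Zephyr, 28, 7, gold, SEA, 25)}.
Selection pname = Lyra: {(Lyra, 28, 32, gold, BOS, 16), (Lyra, 28, 32, gold, CHI, 18), (Lyra, 28, 32, gold, DEN, 9), (Lyra, 28, 32, gold, SEA, 25), (Lyra, 28, 32, white, BOS, 16), (Lyra, 28, 32, white, CHI, 18), (Lyra, 28, 32, white, DEN, 9), (Lyra, 28, 32, white, SEA, 25)}
Keep only column(s) pname, city, color: {(Lyra, BOS, gold), (Lyra, BOS, white), (Lyra, CHI, gold), (Lyra, CHI, white), (Lyra, DEN, gold), (Lyra, DEN, white), (Lyra, SEA, gold), (Lyra, SEA, white)}

{(Lyra, BOS, gold), (Lyra, BOS, white), (Lyra, CHI, gold), (Lyra, CHI, white), (Lyra, DEN, gold), (Lyra, DEN, white), (Lyra, SEA, gold), (Lyra, SEA, white)}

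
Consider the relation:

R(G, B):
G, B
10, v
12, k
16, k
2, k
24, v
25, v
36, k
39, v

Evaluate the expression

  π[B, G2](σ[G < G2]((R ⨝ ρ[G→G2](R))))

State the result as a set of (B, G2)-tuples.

{(k, 12), (k, 16), (k, 36), (v, 24), (v, 25), (v, 39)}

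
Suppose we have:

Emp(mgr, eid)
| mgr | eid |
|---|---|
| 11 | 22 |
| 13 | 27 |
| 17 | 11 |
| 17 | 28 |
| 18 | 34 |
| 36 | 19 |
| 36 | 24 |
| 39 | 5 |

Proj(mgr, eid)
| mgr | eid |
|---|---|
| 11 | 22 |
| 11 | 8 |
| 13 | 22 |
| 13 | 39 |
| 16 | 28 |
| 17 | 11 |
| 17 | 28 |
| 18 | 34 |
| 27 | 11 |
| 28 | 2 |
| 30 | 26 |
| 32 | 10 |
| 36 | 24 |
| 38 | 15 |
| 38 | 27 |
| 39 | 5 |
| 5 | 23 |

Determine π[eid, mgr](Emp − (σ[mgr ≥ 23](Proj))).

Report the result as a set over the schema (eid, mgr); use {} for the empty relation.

Selection mgr ≥ 23: {(27, 11), (28, 2), (30, 26), (32, 10), (36, 24), (38, 15), (38, 27), (39, 5)}
Set difference of the two operands is {(11, 22), (13, 27), (17, 11), (17, 28), (18, 34), (36, 19)}.
π_{eid, mgr} gives {(11, 17), (19, 36), (22, 11), (27, 13), (28, 17), (34, 18)}.

{(11, 17), (19, 36), (22, 11), (27, 13), (28, 17), (34, 18)}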